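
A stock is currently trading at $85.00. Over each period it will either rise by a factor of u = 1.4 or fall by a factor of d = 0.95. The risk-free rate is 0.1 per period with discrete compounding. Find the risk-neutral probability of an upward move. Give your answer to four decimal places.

Risk-neutral probability p = (1 + 0.1 − 0.95)/(1.4 − 0.95) = 0.1500/0.4500 = 0.3333

p = 0.3333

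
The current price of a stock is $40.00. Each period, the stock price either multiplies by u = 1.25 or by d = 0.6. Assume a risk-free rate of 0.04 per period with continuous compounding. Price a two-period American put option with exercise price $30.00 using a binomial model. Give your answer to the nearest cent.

Risk-neutral probability p = (e^0.04 − 0.6)/(1.25 − 0.6) = 0.4408/0.6500 = 0.6782
Terminal stock prices: S_uu = 62.5, S_ud = 30, S_dd = 14.4
Terminal payoffs (K − S): max(-32.5, 0) = 0, max(0, 0) = 0, max(15.6, 0) = 15.6
Node u (S = 50): continuation = e^(−0.04)·[0.6782·0.0000 + 0.3218·0.0000] = 0.0000; exercise value = 0.0000 ≤ continuation, so V_u = 0.0000
Node d (S = 24): continuation = e^(−0.04)·[0.6782·0.0000 + 0.3218·15.6000] = 4.8237; exercise value = 6.0000 > continuation, so V_d = 6.0000 (exercise)
Node 0 (S = 40): continuation = e^(−0.04)·[0.6782·0.0000 + 0.3218·6.0000] = 1.8553; exercise value = 0.0000 ≤ continuation, so V_0 = 1.8553

$1.86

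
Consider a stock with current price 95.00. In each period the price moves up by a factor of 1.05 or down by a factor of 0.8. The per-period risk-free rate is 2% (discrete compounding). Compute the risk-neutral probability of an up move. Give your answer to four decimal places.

p = 0.8800

Risk-neutral probability p = (1 + 0.02 − 0.8)/(1.05 − 0.8) = 0.2200/0.2500 = 0.8800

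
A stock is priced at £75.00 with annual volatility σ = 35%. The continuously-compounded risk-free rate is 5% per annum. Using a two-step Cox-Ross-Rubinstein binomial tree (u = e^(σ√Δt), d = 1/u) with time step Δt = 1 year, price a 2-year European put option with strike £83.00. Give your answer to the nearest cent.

CRR parameters: u = e^(σ√Δt) = e^(0.35·√1) = 1.4191, d = 1/u = 0.7047
Per-period rate: rΔt = 0.05·1 = 0.05, so R = e^0.05 = 1.0513
Risk-neutral probability p = (e^0.05 − 0.7047)/(1.4191 − 0.7047) = 0.3466/0.7144 = 0.4852
Terminal stock prices: S_uu = 151, S_ud = 75, S_dd = 37.24
Terminal payoffs (K − S): max(-68.03, 0) = 0, max(8, 0) = 8, max(45.76, 0) = 45.76
Node u (S = 106.4): V_u = e^(−0.05)·[0.4852·0.0000 + 0.5148·8.0000] = 3.9179
Node d (S = 52.85): V_d = e^(−0.05)·[0.4852·8.0000 + 0.5148·45.7561] = 26.1004
Node 0 (S = 75): V_0 = e^(−0.05)·[0.4852·3.9179 + 0.5148·26.1004] = 14.5905

£14.59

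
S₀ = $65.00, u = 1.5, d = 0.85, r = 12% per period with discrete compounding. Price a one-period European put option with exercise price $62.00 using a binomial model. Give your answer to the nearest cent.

$3.52

Risk-neutral probability p = (1 + 0.12 − 0.85)/(1.5 − 0.85) = 0.2700/0.6500 = 0.4154
Terminal stock prices: S_u = 97.5, S_d = 55.25
Terminal payoffs (K − S): max(-35.5, 0) = 0, max(6.75, 0) = 6.75
Node 0 (S = 65): V_0 = 1/1.12·[0.4154·0.0000 + 0.5846·6.7500] = 3.5234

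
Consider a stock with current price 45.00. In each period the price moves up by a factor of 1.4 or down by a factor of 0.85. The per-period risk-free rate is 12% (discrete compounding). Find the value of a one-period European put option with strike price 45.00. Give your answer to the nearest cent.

Risk-neutral probability p = (1 + 0.12 − 0.85)/(1.4 − 0.85) = 0.2700/0.5500 = 0.4909
Terminal stock prices: S_u = 63, S_d = 38.25
Terminal payoffs (K − S): max(-18, 0) = 0, max(6.75, 0) = 6.75
Node 0 (S = 45): V_0 = 1/1.12·[0.4909·0.0000 + 0.5091·6.7500] = 3.0682

3.07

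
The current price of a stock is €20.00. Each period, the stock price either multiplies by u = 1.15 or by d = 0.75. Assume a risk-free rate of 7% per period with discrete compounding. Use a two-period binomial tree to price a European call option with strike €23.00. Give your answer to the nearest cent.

Risk-neutral probability p = (1 + 0.07 − 0.75)/(1.15 − 0.75) = 0.3200/0.4000 = 0.8000
Terminal stock prices: S_uu = 26.45, S_ud = 17.25, S_dd = 11.25
Terminal payoffs (S − K): max(3.45, 0) = 3.45, max(-5.75, 0) = 0, max(-11.75, 0) = 0
Node u (S = 23): V_u = 1/1.07·[0.8000·3.4500 + 0.2000·0.0000] = 2.5794
Node d (S = 15): V_d = 1/1.07·[0.8000·0.0000 + 0.2000·0.0000] = 0.0000
Node 0 (S = 20): V_0 = 1/1.07·[0.8000·2.5794 + 0.2000·0.0000] = 1.9286

€1.93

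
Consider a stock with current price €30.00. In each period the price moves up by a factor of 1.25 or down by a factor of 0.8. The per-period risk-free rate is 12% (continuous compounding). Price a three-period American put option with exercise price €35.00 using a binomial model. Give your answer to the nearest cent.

€5.00

Risk-neutral probability p = (e^0.12 − 0.8)/(1.25 − 0.8) = 0.3275/0.4500 = 0.7278
Terminal stock prices: S_uuu = 58.59, S_uud = 37.5, S_udd = 24, S_ddd = 15.36
Terminal payoffs (K − S): max(-23.59, 0) = 0, max(-2.5, 0) = 0, max(11, 0) = 11, max(19.64, 0) = 19.64
Node uu (S = 46.88): continuation = e^(−0.12)·[0.7278·0.0000 + 0.2722·0.0000] = 0.0000; exercise value = 0.0000 ≤ continuation, so V_uu = 0.0000
Node ud (S = 30): continuation = e^(−0.12)·[0.7278·0.0000 + 0.2722·11.0000] = 2.6559; exercise value = 5.0000 > continuation, so V_ud = 5.0000 (exercise)
Node dd (S = 19.2): continuation = e^(−0.12)·[0.7278·11.0000 + 0.2722·19.6400] = 11.8422; exercise value = 15.8000 > continuation, so V_dd = 15.8000 (exercise)
Node u (S = 37.5): continuation = e^(−0.12)·[0.7278·0.0000 + 0.2722·5.0000] = 1.2072; exercise value = 0.0000 ≤ continuation, so V_u = 1.2072
Node d (S = 24): continuation = e^(−0.12)·[0.7278·5.0000 + 0.2722·15.8000] = 7.0422; exercise value = 11.0000 > continuation, so V_d = 11.0000 (exercise)
Node 0 (S = 30): continuation = e^(−0.12)·[0.7278·1.2072 + 0.2722·11.0000] = 3.4351; exercise value = 5.0000 > continuation, so V_0 = 5.0000 (exercise)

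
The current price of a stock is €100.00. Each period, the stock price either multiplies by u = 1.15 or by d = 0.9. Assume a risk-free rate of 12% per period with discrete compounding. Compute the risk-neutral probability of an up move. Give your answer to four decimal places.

p = 0.8800

Risk-neutral probability p = (1 + 0.12 − 0.9)/(1.15 − 0.9) = 0.2200/0.2500 = 0.8800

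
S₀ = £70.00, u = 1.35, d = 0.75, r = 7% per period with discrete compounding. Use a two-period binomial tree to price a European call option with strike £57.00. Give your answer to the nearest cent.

£23.57

Risk-neutral probability p = (1 + 0.07 − 0.75)/(1.35 − 0.75) = 0.3200/0.6000 = 0.5333
Terminal stock prices: S_uu = 127.6, S_ud = 70.88, S_dd = 39.38
Terminal payoffs (S − K): max(70.58, 0) = 70.58, max(13.88, 0) = 13.88, max(-17.62, 0) = 0
Node u (S = 94.5): V_u = 1/1.07·[0.5333·70.5750 + 0.4667·13.8750] = 41.2290
Node d (S = 52.5): V_d = 1/1.07·[0.5333·13.8750 + 0.4667·0.0000] = 6.9159
Node 0 (S = 70): V_0 = 1/1.07·[0.5333·41.2290 + 0.4667·6.9159] = 23.5665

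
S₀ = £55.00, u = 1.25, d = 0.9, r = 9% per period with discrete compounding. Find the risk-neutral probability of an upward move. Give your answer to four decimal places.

Risk-neutral probability p = (1 + 0.09 − 0.9)/(1.25 − 0.9) = 0.1900/0.3500 = 0.5429

p = 0.5429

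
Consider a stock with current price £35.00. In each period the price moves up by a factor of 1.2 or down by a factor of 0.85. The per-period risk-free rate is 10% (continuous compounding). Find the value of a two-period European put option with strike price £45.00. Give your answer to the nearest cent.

Risk-neutral probability p = (e^0.1 − 0.85)/(1.2 − 0.85) = 0.2552/0.3500 = 0.7291
Terminal stock prices: S_uu = 50.4, S_ud = 35.7, S_dd = 25.29
Terminal payoffs (K − S): max(-5.4, 0) = 0, max(9.3, 0) = 9.3, max(19.71, 0) = 19.71
Node u (S = 42): V_u = e^(−0.1)·[0.7291·0.0000 + 0.2709·9.3000] = 2.2800
Node d (S = 29.75): V_d = e^(−0.1)·[0.7291·9.3000 + 0.2709·19.7125] = 10.9677
Node 0 (S = 35): V_0 = e^(−0.1)·[0.7291·2.2800 + 0.2709·10.9677] = 4.1928

£4.19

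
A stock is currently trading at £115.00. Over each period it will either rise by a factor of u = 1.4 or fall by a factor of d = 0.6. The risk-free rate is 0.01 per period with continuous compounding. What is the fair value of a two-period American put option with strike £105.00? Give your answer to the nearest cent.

£19.43

Risk-neutral probability p = (e^0.01 − 0.6)/(1.4 − 0.6) = 0.4101/0.8000 = 0.5126
Terminal stock prices: S_uu = 225.4, S_ud = 96.6, S_dd = 41.4
Terminal payoffs (K − S): max(-120.4, 0) = 0, max(8.4, 0) = 8.4, max(63.6, 0) = 63.6
Node u (S = 161): continuation = e^(−0.01)·[0.5126·0.0000 + 0.4874·8.4000] = 4.0537; exercise value = 0.0000 ≤ continuation, so V_u = 4.0537
Node d (S = 69): continuation = e^(−0.01)·[0.5126·8.4000 + 0.4874·63.6000] = 34.9552; exercise value = 36.0000 > continuation, so V_d = 36.0000 (exercise)
Node 0 (S = 115): continuation = e^(−0.01)·[0.5126·4.0537 + 0.4874·36.0000] = 19.4303; exercise value = 0.0000 ≤ continuation, so V_0 = 19.4303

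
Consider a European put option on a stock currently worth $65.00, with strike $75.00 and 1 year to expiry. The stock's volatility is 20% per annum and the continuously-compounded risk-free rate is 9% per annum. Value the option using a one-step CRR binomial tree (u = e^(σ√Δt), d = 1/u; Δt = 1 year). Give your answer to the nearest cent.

CRR parameters: u = e^(σ√Δt) = e^(0.2·√1) = 1.2214, d = 1/u = 0.8187
Per-period rate: rΔt = 0.09·1 = 0.09, so R = e^0.09 = 1.0942
Risk-neutral probability p = (e^0.09 − 0.8187)/(1.2214 − 0.8187) = 0.2754/0.4027 = 0.6840
Terminal stock prices: S_u = 79.39, S_d = 53.22
Terminal payoffs (K − S): max(-4.391, 0) = 0, max(21.78, 0) = 21.78
Node 0 (S = 65): V_0 = e^(−0.09)·[0.6840·0.0000 + 0.3160·21.7825] = 6.2901

$6.29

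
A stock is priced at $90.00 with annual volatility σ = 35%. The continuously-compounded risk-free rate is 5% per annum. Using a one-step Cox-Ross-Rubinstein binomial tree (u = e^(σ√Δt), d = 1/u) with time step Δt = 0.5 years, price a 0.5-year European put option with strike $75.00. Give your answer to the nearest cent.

$2.36

CRR parameters: u = e^(σ√Δt) = e^(0.35·√0.5) = 1.2808, d = 1/u = 0.7808
Per-period rate: rΔt = 0.05·0.5 = 0.025, so R = e^0.025 = 1.0253
Risk-neutral probability p = (e^0.025 − 0.7808)/(1.2808 − 0.7808) = 0.2446/0.5000 = 0.4891
Terminal stock prices: S_u = 115.3, S_d = 70.27
Terminal payoffs (K − S): max(-40.27, 0) = 0, max(4.732, 0) = 4.732
Node 0 (S = 90): V_0 = e^(−0.025)·[0.4891·0.0000 + 0.5109·4.7316] = 2.3578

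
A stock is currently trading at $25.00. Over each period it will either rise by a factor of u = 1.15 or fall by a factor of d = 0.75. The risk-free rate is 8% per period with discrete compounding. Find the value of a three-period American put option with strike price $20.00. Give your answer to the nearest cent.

Risk-neutral probability p = (1 + 0.08 − 0.75)/(1.15 − 0.75) = 0.3300/0.4000 = 0.8250
Terminal stock prices: S_uuu = 38.02, S_uud = 24.8, S_udd = 16.17, S_ddd = 10.55
Terminal payoffs (K − S): max(-18.02, 0) = 0, max(-4.797, 0) = 0, max(3.828, 0) = 3.828, max(9.453, 0) = 9.453
Node uu (S = 33.06): continuation = 1/1.08·[0.8250·0.0000 + 0.1750·0.0000] = 0.0000; exercise value = 0.0000 ≤ continuation, so V_uu = 0.0000
Node ud (S = 21.56): continuation = 1/1.08·[0.8250·0.0000 + 0.1750·3.8281] = 0.6203; exercise value = 0.0000 ≤ continuation, so V_ud = 0.6203
Node dd (S = 14.06): continuation = 1/1.08·[0.8250·3.8281 + 0.1750·9.4531] = 4.4560; exercise value = 5.9375 > continuation, so V_dd = 5.9375 (exercise)
Node u (S = 28.75): continuation = 1/1.08·[0.8250·0.0000 + 0.1750·0.6203] = 0.1005; exercise value = 0.0000 ≤ continuation, so V_u = 0.1005
Node d (S = 18.75): continuation = 1/1.08·[0.8250·0.6203 + 0.1750·5.9375] = 1.4359; exercise value = 1.2500 ≤ continuation, so V_d = 1.4359
Node 0 (S = 25): continuation = 1/1.08·[0.8250·0.1005 + 0.1750·1.4359] = 0.3095; exercise value = 0.0000 ≤ continuation, so V_0 = 0.3095

$0.31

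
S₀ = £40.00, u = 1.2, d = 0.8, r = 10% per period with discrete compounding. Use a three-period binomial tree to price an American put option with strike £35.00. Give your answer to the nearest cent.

£0.83

Risk-neutral probability p = (1 + 0.1 − 0.8)/(1.2 − 0.8) = 0.3000/0.4000 = 0.7500
Terminal stock prices: S_uuu = 69.12, S_uud = 46.08, S_udd = 30.72, S_ddd = 20.48
Terminal payoffs (K − S): max(-34.12, 0) = 0, max(-11.08, 0) = 0, max(4.28, 0) = 4.28, max(14.52, 0) = 14.52
Node uu (S = 57.6): continuation = 1/1.1·[0.7500·0.0000 + 0.2500·0.0000] = 0.0000; exercise value = 0.0000 ≤ continuation, so V_uu = 0.0000
Node ud (S = 38.4): continuation = 1/1.1·[0.7500·0.0000 + 0.2500·4.2800] = 0.9727; exercise value = 0.0000 ≤ continuation, so V_ud = 0.9727
Node dd (S = 25.6): continuation = 1/1.1·[0.7500·4.2800 + 0.2500·14.5200] = 6.2182; exercise value = 9.4000 > continuation, so V_dd = 9.4000 (exercise)
Node u (S = 48): continuation = 1/1.1·[0.7500·0.0000 + 0.2500·0.9727] = 0.2211; exercise value = 0.0000 ≤ continuation, so V_u = 0.2211
Node d (S = 32): continuation = 1/1.1·[0.7500·0.9727 + 0.2500·9.4000] = 2.7996; exercise value = 3.0000 > continuation, so V_d = 3.0000 (exercise)
Node 0 (S = 40): continuation = 1/1.1·[0.7500·0.2211 + 0.2500·3.0000] = 0.8326; exercise value = 0.0000 ≤ continuation, so V_0 = 0.8326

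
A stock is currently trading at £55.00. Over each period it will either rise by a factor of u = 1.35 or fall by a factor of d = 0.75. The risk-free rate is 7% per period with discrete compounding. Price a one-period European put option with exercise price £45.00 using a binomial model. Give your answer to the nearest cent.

£1.64

Risk-neutral probability p = (1 + 0.07 − 0.75)/(1.35 − 0.75) = 0.3200/0.6000 = 0.5333
Terminal stock prices: S_u = 74.25, S_d = 41.25
Terminal payoffs (K − S): max(-29.25, 0) = 0, max(3.75, 0) = 3.75
Node 0 (S = 55): V_0 = 1/1.07·[0.5333·0.0000 + 0.4667·3.7500] = 1.6355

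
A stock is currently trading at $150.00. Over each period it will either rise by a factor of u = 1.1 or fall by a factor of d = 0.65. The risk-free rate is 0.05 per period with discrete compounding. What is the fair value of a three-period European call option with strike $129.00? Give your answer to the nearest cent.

Risk-neutral probability p = (1 + 0.05 − 0.65)/(1.1 − 0.65) = 0.4000/0.4500 = 0.8889
Terminal stock prices: S_uuu = 199.7, S_uud = 118, S_udd = 69.71, S_ddd = 41.19
Terminal payoffs (S − K): max(70.65, 0) = 70.65, max(-11.02, 0) = 0, max(-59.29, 0) = 0, max(-87.81, 0) = 0
Node uu (S = 181.5): V_uu = 1/1.05·[0.8889·70.6500 + 0.1111·0.0000] = 59.8095
Node ud (S = 107.2): V_ud = 1/1.05·[0.8889·0.0000 + 0.1111·0.0000] = 0.0000
Node dd (S = 63.38): V_dd = 1/1.05·[0.8889·0.0000 + 0.1111·0.0000] = 0.0000
Node u (S = 165): V_u = 1/1.05·[0.8889·59.8095 + 0.1111·0.0000] = 50.6324
Node d (S = 97.5): V_d = 1/1.05·[0.8889·0.0000 + 0.1111·0.0000] = 0.0000
Node 0 (S = 150): V_0 = 1/1.05·[0.8889·50.6324 + 0.1111·0.0000] = 42.8634

$42.86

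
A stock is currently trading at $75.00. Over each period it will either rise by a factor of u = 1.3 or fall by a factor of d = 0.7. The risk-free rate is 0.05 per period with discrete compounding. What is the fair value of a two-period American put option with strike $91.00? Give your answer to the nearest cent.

$20.29

Risk-neutral probability p = (1 + 0.05 − 0.7)/(1.3 − 0.7) = 0.3500/0.6000 = 0.5833
Terminal stock prices: S_uu = 126.8, S_ud = 68.25, S_dd = 36.75
Terminal payoffs (K − S): max(-35.75, 0) = 0, max(22.75, 0) = 22.75, max(54.25, 0) = 54.25
Node u (S = 97.5): continuation = 1/1.05·[0.5833·0.0000 + 0.4167·22.7500] = 9.0278; exercise value = 0.0000 ≤ continuation, so V_u = 9.0278
Node d (S = 52.5): continuation = 1/1.05·[0.5833·22.7500 + 0.4167·54.2500] = 34.1667; exercise value = 38.5000 > continuation, so V_d = 38.5000 (exercise)
Node 0 (S = 75): continuation = 1/1.05·[0.5833·9.0278 + 0.4167·38.5000] = 20.2932; exercise value = 16.0000 ≤ continuation, so V_0 = 20.2932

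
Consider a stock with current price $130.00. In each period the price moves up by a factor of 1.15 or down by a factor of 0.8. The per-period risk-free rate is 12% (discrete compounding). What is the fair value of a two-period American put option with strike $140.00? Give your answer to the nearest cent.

$10.00

Risk-neutral probability p = (1 + 0.12 − 0.8)/(1.15 − 0.8) = 0.3200/0.3500 = 0.9143
Terminal stock prices: S_uu = 171.9, S_ud = 119.6, S_dd = 83.2
Terminal payoffs (K − S): max(-31.92, 0) = 0, max(20.4, 0) = 20.4, max(56.8, 0) = 56.8
Node u (S = 149.5): continuation = 1/1.12·[0.9143·0.0000 + 0.0857·20.4000] = 1.5612; exercise value = 0.0000 ≤ continuation, so V_u = 1.5612
Node d (S = 104): continuation = 1/1.12·[0.9143·20.4000 + 0.0857·56.8000] = 21.0000; exercise value = 36.0000 > continuation, so V_d = 36.0000 (exercise)
Node 0 (S = 130): continuation = 1/1.12·[0.9143·1.5612 + 0.0857·36.0000] = 4.0296; exercise value = 10.0000 > continuation, so V_0 = 10.0000 (exercise)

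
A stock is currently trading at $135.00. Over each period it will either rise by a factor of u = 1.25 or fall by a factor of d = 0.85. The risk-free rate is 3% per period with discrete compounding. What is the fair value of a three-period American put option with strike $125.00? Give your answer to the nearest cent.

Risk-neutral probability p = (1 + 0.03 − 0.85)/(1.25 − 0.85) = 0.1800/0.4000 = 0.4500
Terminal stock prices: S_uuu = 263.7, S_uud = 179.3, S_udd = 121.9, S_ddd = 82.91
Terminal payoffs (K − S): max(-138.7, 0) = 0, max(-54.3, 0) = 0, max(3.078, 0) = 3.078, max(42.09, 0) = 42.09
Node uu (S = 210.9): continuation = 1/1.03·[0.4500·0.0000 + 0.5500·0.0000] = 0.0000; exercise value = 0.0000 ≤ continuation, so V_uu = 0.0000
Node ud (S = 143.4): continuation = 1/1.03·[0.4500·0.0000 + 0.5500·3.0781] = 1.6437; exercise value = 0.0000 ≤ continuation, so V_ud = 1.6437
Node dd (S = 97.54): continuation = 1/1.03·[0.4500·3.0781 + 0.5500·42.0931] = 23.8217; exercise value = 27.4625 > continuation, so V_dd = 27.4625 (exercise)
Node u (S = 168.8): continuation = 1/1.03·[0.4500·0.0000 + 0.5500·1.6437] = 0.8777; exercise value = 0.0000 ≤ continuation, so V_u = 0.8777
Node d (S = 114.8): continuation = 1/1.03·[0.4500·1.6437 + 0.5500·27.4625] = 15.3825; exercise value = 10.2500 ≤ continuation, so V_d = 15.3825
Node 0 (S = 135): continuation = 1/1.03·[0.4500·0.8777 + 0.5500·15.3825] = 8.5974; exercise value = 0.0000 ≤ continuation, so V_0 = 8.5974

$8.60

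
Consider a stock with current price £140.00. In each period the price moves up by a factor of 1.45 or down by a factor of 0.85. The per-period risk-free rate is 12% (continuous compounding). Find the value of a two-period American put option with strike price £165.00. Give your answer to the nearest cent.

Risk-neutral probability p = (e^0.12 − 0.85)/(1.45 − 0.85) = 0.2775/0.6000 = 0.4625
Terminal stock prices: S_uu = 294.4, S_ud = 172.5, S_dd = 101.1
Terminal payoffs (K − S): max(-129.4, 0) = 0, max(-7.55, 0) = 0, max(63.85, 0) = 63.85
Node u (S = 203): continuation = e^(−0.12)·[0.4625·0.0000 + 0.5375·0.0000] = 0.0000; exercise value = 0.0000 ≤ continuation, so V_u = 0.0000
Node d (S = 119): continuation = e^(−0.12)·[0.4625·0.0000 + 0.5375·63.8500] = 30.4389; exercise value = 46.0000 > continuation, so V_d = 46.0000 (exercise)
Node 0 (S = 140): continuation = e^(−0.12)·[0.4625·0.0000 + 0.5375·46.0000] = 21.9293; exercise value = 25.0000 > continuation, so V_0 = 25.0000 (exercise)

£25.00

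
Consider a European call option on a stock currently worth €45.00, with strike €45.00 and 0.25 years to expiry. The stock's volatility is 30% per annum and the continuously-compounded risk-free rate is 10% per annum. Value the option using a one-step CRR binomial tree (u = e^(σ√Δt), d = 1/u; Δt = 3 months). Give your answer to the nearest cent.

€3.88

CRR parameters: u = e^(σ√Δt) = e^(0.3·√0.25) = 1.1618, d = 1/u = 0.8607
Per-period rate: rΔt = 0.1·0.25 = 0.025, so R = e^0.025 = 1.0253
Risk-neutral probability p = (e^0.025 − 0.8607)/(1.1618 − 0.8607) = 0.1646/0.3011 = 0.5466
Terminal stock prices: S_u = 52.28, S_d = 38.73
Terminal payoffs (S − K): max(7.283, 0) = 7.283, max(-6.268, 0) = 0
Node 0 (S = 45): V_0 = e^(−0.025)·[0.5466·7.2825 + 0.4534·0.0000] = 3.8826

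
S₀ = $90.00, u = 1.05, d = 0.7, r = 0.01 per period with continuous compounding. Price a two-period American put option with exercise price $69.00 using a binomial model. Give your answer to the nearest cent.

$0.96

Risk-neutral probability p = (e^0.01 − 0.7)/(1.05 − 0.7) = 0.3101/0.3500 = 0.8859
Terminal stock prices: S_uu = 99.23, S_ud = 66.15, S_dd = 44.1
Terminal payoffs (K − S): max(-30.23, 0) = 0, max(2.85, 0) = 2.85, max(24.9, 0) = 24.9
Node u (S = 94.5): continuation = e^(−0.01)·[0.8859·0.0000 + 0.1141·2.8500] = 0.3221; exercise value = 0.0000 ≤ continuation, so V_u = 0.3221
Node d (S = 63): continuation = e^(−0.01)·[0.8859·2.8500 + 0.1141·24.9000] = 5.3134; exercise value = 6.0000 > continuation, so V_d = 6.0000 (exercise)
Node 0 (S = 90): continuation = e^(−0.01)·[0.8859·0.3221 + 0.1141·6.0000] = 0.9605; exercise value = 0.0000 ≤ continuation, so V_0 = 0.9605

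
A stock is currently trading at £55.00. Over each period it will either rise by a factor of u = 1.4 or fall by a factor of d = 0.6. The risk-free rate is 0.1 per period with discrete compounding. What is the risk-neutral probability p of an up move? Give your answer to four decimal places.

p = 0.6250

Risk-neutral probability p = (1 + 0.1 − 0.6)/(1.4 − 0.6) = 0.5000/0.8000 = 0.6250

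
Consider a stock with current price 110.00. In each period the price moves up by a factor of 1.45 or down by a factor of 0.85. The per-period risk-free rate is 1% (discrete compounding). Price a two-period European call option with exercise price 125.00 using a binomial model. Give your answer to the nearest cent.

11.46

Risk-neutral probability p = (1 + 0.01 − 0.85)/(1.45 − 0.85) = 0.1600/0.6000 = 0.2667
Terminal stock prices: S_uu = 231.3, S_ud = 135.6, S_dd = 79.47
Terminal payoffs (S − K): max(106.3, 0) = 106.3, max(10.57, 0) = 10.57, max(-45.53, 0) = 0
Node u (S = 159.5): V_u = 1/1.01·[0.2667·106.2750 + 0.7333·10.5750] = 35.7376
Node d (S = 93.5): V_d = 1/1.01·[0.2667·10.5750 + 0.7333·0.0000] = 2.7921
Node 0 (S = 110): V_0 = 1/1.01·[0.2667·35.7376 + 0.7333·2.7921] = 11.4629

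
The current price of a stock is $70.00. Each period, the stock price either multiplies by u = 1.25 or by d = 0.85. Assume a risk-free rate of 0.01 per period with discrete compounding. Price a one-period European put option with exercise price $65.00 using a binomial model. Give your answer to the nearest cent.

Risk-neutral probability p = (1 + 0.01 − 0.85)/(1.25 − 0.85) = 0.1600/0.4000 = 0.4000
Terminal stock prices: S_u = 87.5, S_d = 59.5
Terminal payoffs (K − S): max(-22.5, 0) = 0, max(5.5, 0) = 5.5
Node 0 (S = 70): V_0 = 1/1.01·[0.4000·0.0000 + 0.6000·5.5000] = 3.2673

$3.27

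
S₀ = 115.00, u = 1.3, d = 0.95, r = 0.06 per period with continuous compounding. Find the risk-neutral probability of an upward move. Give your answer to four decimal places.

Risk-neutral probability p = (e^0.06 − 0.95)/(1.3 − 0.95) = 0.1118/0.3500 = 0.3195

p = 0.3195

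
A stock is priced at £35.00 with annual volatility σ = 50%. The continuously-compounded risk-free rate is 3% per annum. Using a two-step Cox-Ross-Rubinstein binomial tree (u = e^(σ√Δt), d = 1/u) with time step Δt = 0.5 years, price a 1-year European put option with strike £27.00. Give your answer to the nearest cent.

CRR parameters: u = e^(σ√Δt) = e^(0.5·√0.5) = 1.4241, d = 1/u = 0.7022
Per-period rate: rΔt = 0.03·0.5 = 0.015, so R = e^0.015 = 1.0151
Risk-neutral probability p = (e^0.015 − 0.7022)/(1.4241 − 0.7022) = 0.3129/0.7219 = 0.4335
Terminal stock prices: S_uu = 70.98, S_ud = 35, S_dd = 17.26
Terminal payoffs (K − S): max(-43.98, 0) = 0, max(-8, 0) = 0, max(9.743, 0) = 9.743
Node u (S = 49.84): V_u = e^(−0.015)·[0.4335·0.0000 + 0.5665·0.0000] = 0.0000
Node d (S = 24.58): V_d = e^(−0.015)·[0.4335·0.0000 + 0.5665·9.7426] = 5.4374
Node 0 (S = 35): V_0 = e^(−0.015)·[0.4335·0.0000 + 0.5665·5.4374] = 3.0347

£3.03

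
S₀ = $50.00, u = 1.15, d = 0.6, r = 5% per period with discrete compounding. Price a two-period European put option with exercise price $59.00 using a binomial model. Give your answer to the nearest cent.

$7.84

Risk-neutral probability p = (1 + 0.05 − 0.6)/(1.15 − 0.6) = 0.4500/0.5500 = 0.8182
Terminal stock prices: S_uu = 66.12, S_ud = 34.5, S_dd = 18
Terminal payoffs (K − S): max(-7.125, 0) = 0, max(24.5, 0) = 24.5, max(41, 0) = 41
Node u (S = 57.5): V_u = 1/1.05·[0.8182·0.0000 + 0.1818·24.5000] = 4.2424
Node d (S = 30): V_d = 1/1.05·[0.8182·24.5000 + 0.1818·41.0000] = 26.1905
Node 0 (S = 50): V_0 = 1/1.05·[0.8182·4.2424 + 0.1818·26.1905] = 7.8409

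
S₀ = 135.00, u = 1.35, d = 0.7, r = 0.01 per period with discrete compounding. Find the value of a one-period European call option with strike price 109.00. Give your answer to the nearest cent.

Risk-neutral probability p = (1 + 0.01 − 0.7)/(1.35 − 0.7) = 0.3100/0.6500 = 0.4769
Terminal stock prices: S_u = 182.2, S_d = 94.5
Terminal payoffs (S − K): max(73.25, 0) = 73.25, max(-14.5, 0) = 0
Node 0 (S = 135): V_0 = 1/1.01·[0.4769·73.2500 + 0.5231·0.0000] = 34.5887

34.59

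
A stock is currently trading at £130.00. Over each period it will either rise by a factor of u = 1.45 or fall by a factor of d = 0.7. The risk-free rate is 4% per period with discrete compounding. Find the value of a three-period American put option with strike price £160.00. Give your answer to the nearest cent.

Risk-neutral probability p = (1 + 0.04 − 0.7)/(1.45 − 0.7) = 0.3400/0.7500 = 0.4533
Terminal stock prices: S_uuu = 396.3, S_uud = 191.3, S_udd = 92.36, S_ddd = 44.59
Terminal payoffs (K − S): max(-236.3, 0) = 0, max(-31.33, 0) = 0, max(67.64, 0) = 67.64, max(115.4, 0) = 115.4
Node uu (S = 273.3): continuation = 1/1.04·[0.4533·0.0000 + 0.5467·0.0000] = 0.0000; exercise value = 0.0000 ≤ continuation, so V_uu = 0.0000
Node ud (S = 131.9): continuation = 1/1.04·[0.4533·0.0000 + 0.5467·67.6350] = 35.5517; exercise value = 28.0500 ≤ continuation, so V_ud = 35.5517
Node dd (S = 63.7): continuation = 1/1.04·[0.4533·67.6350 + 0.5467·115.4100] = 90.1462; exercise value = 96.3000 > continuation, so V_dd = 96.3000 (exercise)
Node u (S = 188.5): continuation = 1/1.04·[0.4533·0.0000 + 0.5467·35.5517] = 18.6874; exercise value = 0.0000 ≤ continuation, so V_u = 18.6874
Node d (S = 91): continuation = 1/1.04·[0.4533·35.5517 + 0.5467·96.3000] = 66.1161; exercise value = 69.0000 > continuation, so V_d = 69.0000 (exercise)
Node 0 (S = 130): continuation = 1/1.04·[0.4533·18.6874 + 0.5467·69.0000] = 44.4150; exercise value = 30.0000 ≤ continuation, so V_0 = 44.4150

£44.42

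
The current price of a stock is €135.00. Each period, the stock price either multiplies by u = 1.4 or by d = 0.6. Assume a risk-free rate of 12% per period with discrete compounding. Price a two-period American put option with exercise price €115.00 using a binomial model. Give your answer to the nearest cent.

€10.92

Risk-neutral probability p = (1 + 0.12 − 0.6)/(1.4 − 0.6) = 0.5200/0.8000 = 0.6500
Terminal stock prices: S_uu = 264.6, S_ud = 113.4, S_dd = 48.6
Terminal payoffs (K − S): max(-149.6, 0) = 0, max(1.6, 0) = 1.6, max(66.4, 0) = 66.4
Node u (S = 189): continuation = 1/1.12·[0.6500·0.0000 + 0.3500·1.6000] = 0.5000; exercise value = 0.0000 ≤ continuation, so V_u = 0.5000
Node d (S = 81): continuation = 1/1.12·[0.6500·1.6000 + 0.3500·66.4000] = 21.6786; exercise value = 34.0000 > continuation, so V_d = 34.0000 (exercise)
Node 0 (S = 135): continuation = 1/1.12·[0.6500·0.5000 + 0.3500·34.0000] = 10.9152; exercise value = 0.0000 ≤ continuation, so V_0 = 10.9152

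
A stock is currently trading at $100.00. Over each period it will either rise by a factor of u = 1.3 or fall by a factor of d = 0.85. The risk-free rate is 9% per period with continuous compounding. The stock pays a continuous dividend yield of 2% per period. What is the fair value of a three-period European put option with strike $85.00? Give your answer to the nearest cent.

Per-period risk-free factor R = e^0.09 = 1.0942; dividend-adjusted growth = e^(0.09−0.02) = 1.0725.
Risk-neutral probability p = (1.0725 − 0.85)/(1.3 − 0.85) = 0.2225/0.4500 = 0.4945
Terminal stock prices: S_uuu = 219.7, S_uud = 143.7, S_udd = 93.92, S_ddd = 61.41
Terminal payoffs (K − S): max(-134.7, 0) = 0, max(-58.65, 0) = 0, max(-8.925, 0) = 0, max(23.59, 0) = 23.59
Node uu (S = 169): V_uu = e^(−0.09)·[0.4945·0.0000 + 0.5055·0.0000] = 0.0000
Node ud (S = 110.5): V_ud = e^(−0.09)·[0.4945·0.0000 + 0.5055·0.0000] = 0.0000
Node dd (S = 72.25): V_dd = e^(−0.09)·[0.4945·0.0000 + 0.5055·23.5875] = 10.8980
Node u (S = 130): V_u = e^(−0.09)·[0.4945·0.0000 + 0.5055·0.0000] = 0.0000
Node d (S = 85): V_d = e^(−0.09)·[0.4945·0.0000 + 0.5055·10.8980] = 5.0352
Node 0 (S = 100): V_0 = e^(−0.09)·[0.4945·0.0000 + 0.5055·5.0352] = 2.3264

$2.33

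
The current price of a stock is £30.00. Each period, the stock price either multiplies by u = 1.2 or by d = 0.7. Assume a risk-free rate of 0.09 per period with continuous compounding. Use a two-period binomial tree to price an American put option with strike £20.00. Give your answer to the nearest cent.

Risk-neutral probability p = (e^0.09 − 0.7)/(1.2 − 0.7) = 0.3942/0.5000 = 0.7883
Terminal stock prices: S_uu = 43.2, S_ud = 25.2, S_dd = 14.7
Terminal payoffs (K − S): max(-23.2, 0) = 0, max(-5.2, 0) = 0, max(5.3, 0) = 5.3
Node u (S = 36): continuation = e^(−0.09)·[0.7883·0.0000 + 0.2117·0.0000] = 0.0000; exercise value = 0.0000 ≤ continuation, so V_u = 0.0000
Node d (S = 21): continuation = e^(−0.09)·[0.7883·0.0000 + 0.2117·5.3000] = 1.0252; exercise value = 0.0000 ≤ continuation, so V_d = 1.0252
Node 0 (S = 30): continuation = e^(−0.09)·[0.7883·0.0000 + 0.2117·1.0252] = 0.1983; exercise value = 0.0000 ≤ continuation, so V_0 = 0.1983

£0.20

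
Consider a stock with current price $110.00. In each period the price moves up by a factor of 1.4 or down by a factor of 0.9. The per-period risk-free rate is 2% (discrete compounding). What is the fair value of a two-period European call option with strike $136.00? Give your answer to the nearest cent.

Risk-neutral probability p = (1 + 0.02 − 0.9)/(1.4 − 0.9) = 0.1200/0.5000 = 0.2400
Terminal stock prices: S_uu = 215.6, S_ud = 138.6, S_dd = 89.1
Terminal payoffs (S − K): max(79.6, 0) = 79.6, max(2.6, 0) = 2.6, max(-46.9, 0) = 0
Node u (S = 154): V_u = 1/1.02·[0.2400·79.6000 + 0.7600·2.6000] = 20.6667
Node d (S = 99): V_d = 1/1.02·[0.2400·2.6000 + 0.7600·0.0000] = 0.6118
Node 0 (S = 110): V_0 = 1/1.02·[0.2400·20.6667 + 0.7600·0.6118] = 5.3186

$5.32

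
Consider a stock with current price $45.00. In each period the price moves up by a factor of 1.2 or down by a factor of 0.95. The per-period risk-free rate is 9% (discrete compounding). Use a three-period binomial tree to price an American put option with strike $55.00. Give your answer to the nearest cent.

$10.00

Risk-neutral probability p = (1 + 0.09 − 0.95)/(1.2 − 0.95) = 0.1400/0.2500 = 0.5600
Terminal stock prices: S_uuu = 77.76, S_uud = 61.56, S_udd = 48.73, S_ddd = 38.58
Terminal payoffs (K − S): max(-22.76, 0) = 0, max(-6.56, 0) = 0, max(6.265, 0) = 6.265, max(16.42, 0) = 16.42
Node uu (S = 64.8): continuation = 1/1.09·[0.5600·0.0000 + 0.4400·0.0000] = 0.0000; exercise value = 0.0000 ≤ continuation, so V_uu = 0.0000
Node ud (S = 51.3): continuation = 1/1.09·[0.5600·0.0000 + 0.4400·6.2650] = 2.5290; exercise value = 3.7000 > continuation, so V_ud = 3.7000 (exercise)
Node dd (S = 40.61): continuation = 1/1.09·[0.5600·6.2650 + 0.4400·16.4181] = 9.8462; exercise value = 14.3875 > continuation, so V_dd = 14.3875 (exercise)
Node u (S = 54): continuation = 1/1.09·[0.5600·0.0000 + 0.4400·3.7000] = 1.4936; exercise value = 1.0000 ≤ continuation, so V_u = 1.4936
Node d (S = 42.75): continuation = 1/1.09·[0.5600·3.7000 + 0.4400·14.3875] = 7.7087; exercise value = 12.2500 > continuation, so V_d = 12.2500 (exercise)
Node 0 (S = 45): continuation = 1/1.09·[0.5600·1.4936 + 0.4400·12.2500] = 5.7123; exercise value = 10.0000 > continuation, so V_0 = 10.0000 (exercise)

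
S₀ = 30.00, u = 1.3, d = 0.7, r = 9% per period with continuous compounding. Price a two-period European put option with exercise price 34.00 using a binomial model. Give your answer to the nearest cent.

4.42

Risk-neutral probability p = (e^0.09 − 0.7)/(1.3 − 0.7) = 0.3942/0.6000 = 0.6570
Terminal stock prices: S_uu = 50.7, S_ud = 27.3, S_dd = 14.7
Terminal payoffs (K − S): max(-16.7, 0) = 0, max(6.7, 0) = 6.7, max(19.3, 0) = 19.3
Node u (S = 39): V_u = e^(−0.09)·[0.6570·0.0000 + 0.3430·6.7000] = 2.1006
Node d (S = 21): V_d = e^(−0.09)·[0.6570·6.7000 + 0.3430·19.3000] = 10.0737
Node 0 (S = 30): V_0 = e^(−0.09)·[0.6570·2.1006 + 0.3430·10.0737] = 4.4195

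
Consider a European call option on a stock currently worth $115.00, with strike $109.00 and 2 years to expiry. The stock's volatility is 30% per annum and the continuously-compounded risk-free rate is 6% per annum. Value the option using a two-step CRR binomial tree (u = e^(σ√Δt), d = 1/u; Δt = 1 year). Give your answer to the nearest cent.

$27.43

CRR parameters: u = e^(σ√Δt) = e^(0.3·√1) = 1.3499, d = 1/u = 0.7408
Per-period rate: rΔt = 0.06·1 = 0.06, so R = e^0.06 = 1.0618
Risk-neutral probability p = (e^0.06 − 0.7408)/(1.3499 − 0.7408) = 0.3210/0.6090 = 0.5271
Terminal stock prices: S_uu = 209.5, S_ud = 115, S_dd = 63.11
Terminal payoffs (S − K): max(100.5, 0) = 100.5, max(6, 0) = 6, max(-45.89, 0) = 0
Node u (S = 155.2): V_u = e^(−0.06)·[0.5271·100.5437 + 0.4729·6.0000] = 52.5814
Node d (S = 85.19): V_d = e^(−0.06)·[0.5271·6.0000 + 0.4729·0.0000] = 2.9784
Node 0 (S = 115): V_0 = e^(−0.06)·[0.5271·52.5814 + 0.4729·2.9784] = 27.4275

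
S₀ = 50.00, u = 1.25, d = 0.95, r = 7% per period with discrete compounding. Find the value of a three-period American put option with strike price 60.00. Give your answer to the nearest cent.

10.00

Risk-neutral probability p = (1 + 0.07 − 0.95)/(1.25 − 0.95) = 0.1200/0.3000 = 0.4000
Terminal stock prices: S_uuu = 97.66, S_uud = 74.22, S_udd = 56.41, S_ddd = 42.87
Terminal payoffs (K − S): max(-37.66, 0) = 0, max(-14.22, 0) = 0, max(3.594, 0) = 3.594, max(17.13, 0) = 17.13
Node uu (S = 78.12): continuation = 1/1.07·[0.4000·0.0000 + 0.6000·0.0000] = 0.0000; exercise value = 0.0000 ≤ continuation, so V_uu = 0.0000
Node ud (S = 59.38): continuation = 1/1.07·[0.4000·0.0000 + 0.6000·3.5938] = 2.0152; exercise value = 0.6250 ≤ continuation, so V_ud = 2.0152
Node dd (S = 45.12): continuation = 1/1.07·[0.4000·3.5938 + 0.6000·17.1313] = 10.9498; exercise value = 14.8750 > continuation, so V_dd = 14.8750 (exercise)
Node u (S = 62.5): continuation = 1/1.07·[0.4000·0.0000 + 0.6000·2.0152] = 1.1300; exercise value = 0.0000 ≤ continuation, so V_u = 1.1300
Node d (S = 47.5): continuation = 1/1.07·[0.4000·2.0152 + 0.6000·14.8750] = 9.0945; exercise value = 12.5000 > continuation, so V_d = 12.5000 (exercise)
Node 0 (S = 50): continuation = 1/1.07·[0.4000·1.1300 + 0.6000·12.5000] = 7.4318; exercise value = 10.0000 > continuation, so V_0 = 10.0000 (exercise)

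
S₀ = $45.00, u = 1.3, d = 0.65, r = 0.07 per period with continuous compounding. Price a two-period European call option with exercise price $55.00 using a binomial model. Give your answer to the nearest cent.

Risk-neutral probability p = (e^0.07 − 0.65)/(1.3 − 0.65) = 0.4225/0.6500 = 0.6500
Terminal stock prices: S_uu = 76.05, S_ud = 38.02, S_dd = 19.01
Terminal payoffs (S − K): max(21.05, 0) = 21.05, max(-16.98, 0) = 0, max(-35.99, 0) = 0
Node u (S = 58.5): V_u = e^(−0.07)·[0.6500·21.0500 + 0.3500·0.0000] = 12.7577
Node d (S = 29.25): V_d = e^(−0.07)·[0.6500·0.0000 + 0.3500·0.0000] = 0.0000
Node 0 (S = 45): V_0 = e^(−0.07)·[0.6500·12.7577 + 0.3500·0.0000] = 7.7320

$7.73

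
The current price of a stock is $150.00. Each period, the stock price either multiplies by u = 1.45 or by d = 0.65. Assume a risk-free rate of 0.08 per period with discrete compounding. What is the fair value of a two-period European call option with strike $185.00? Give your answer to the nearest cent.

$32.29

Risk-neutral probability p = (1 + 0.08 − 0.65)/(1.45 − 0.65) = 0.4300/0.8000 = 0.5375
Terminal stock prices: S_uu = 315.4, S_ud = 141.4, S_dd = 63.38
Terminal payoffs (S − K): max(130.4, 0) = 130.4, max(-43.62, 0) = 0, max(-121.6, 0) = 0
Node u (S = 217.5): V_u = 1/1.08·[0.5375·130.3750 + 0.4625·0.0000] = 64.8857
Node d (S = 97.5): V_d = 1/1.08·[0.5375·0.0000 + 0.4625·0.0000] = 0.0000
Node 0 (S = 150): V_0 = 1/1.08·[0.5375·64.8857 + 0.4625·0.0000] = 32.2927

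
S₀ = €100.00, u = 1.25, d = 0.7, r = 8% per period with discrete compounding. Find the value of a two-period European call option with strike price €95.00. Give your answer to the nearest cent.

Risk-neutral probability p = (1 + 0.08 − 0.7)/(1.25 − 0.7) = 0.3800/0.5500 = 0.6909
Terminal stock prices: S_uu = 156.2, S_ud = 87.5, S_dd = 49
Terminal payoffs (S − K): max(61.25, 0) = 61.25, max(-7.5, 0) = 0, max(-46, 0) = 0
Node u (S = 125): V_u = 1/1.08·[0.6909·61.2500 + 0.3091·0.0000] = 39.1835
Node d (S = 70): V_d = 1/1.08·[0.6909·0.0000 + 0.3091·0.0000] = 0.0000
Node 0 (S = 100): V_0 = 1/1.08·[0.6909·39.1835 + 0.3091·0.0000] = 25.0669

€25.07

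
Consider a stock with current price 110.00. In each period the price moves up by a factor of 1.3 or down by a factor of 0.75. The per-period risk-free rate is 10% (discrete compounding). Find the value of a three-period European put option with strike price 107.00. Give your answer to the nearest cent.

Risk-neutral probability p = (1 + 0.1 − 0.75)/(1.3 − 0.75) = 0.3500/0.5500 = 0.6364
Terminal stock prices: S_uuu = 241.7, S_uud = 139.4, S_udd = 80.44, S_ddd = 46.41
Terminal payoffs (K − S): max(-134.7, 0) = 0, max(-32.43, 0) = 0, max(26.56, 0) = 26.56, max(60.59, 0) = 60.59
Node uu (S = 185.9): V_uu = 1/1.1·[0.6364·0.0000 + 0.3636·0.0000] = 0.0000
Node ud (S = 107.2): V_ud = 1/1.1·[0.6364·0.0000 + 0.3636·26.5625] = 8.7810
Node dd (S = 61.88): V_dd = 1/1.1·[0.6364·26.5625 + 0.3636·60.5938] = 35.3977
Node u (S = 143): V_u = 1/1.1·[0.6364·0.0000 + 0.3636·8.7810] = 2.9028
Node d (S = 82.5): V_d = 1/1.1·[0.6364·8.7810 + 0.3636·35.3977] = 16.7816
Node 0 (S = 110): V_0 = 1/1.1·[0.6364·2.9028 + 0.3636·16.7816] = 7.2270

7.23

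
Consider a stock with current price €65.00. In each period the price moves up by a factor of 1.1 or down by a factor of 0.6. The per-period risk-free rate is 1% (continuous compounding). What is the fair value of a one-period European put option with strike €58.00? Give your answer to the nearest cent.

Risk-neutral probability p = (e^0.01 − 0.6)/(1.1 − 0.6) = 0.4101/0.5000 = 0.8201
Terminal stock prices: S_u = 71.5, S_d = 39
Terminal payoffs (K − S): max(-13.5, 0) = 0, max(19, 0) = 19
Node 0 (S = 65): V_0 = e^(−0.01)·[0.8201·0.0000 + 0.1799·19.0000] = 3.3841

€3.38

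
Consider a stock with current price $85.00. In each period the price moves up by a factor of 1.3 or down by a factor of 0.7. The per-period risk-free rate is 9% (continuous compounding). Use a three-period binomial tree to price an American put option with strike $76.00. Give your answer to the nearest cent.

$6.46

Risk-neutral probability p = (e^0.09 − 0.7)/(1.3 − 0.7) = 0.3942/0.6000 = 0.6570
Terminal stock prices: S_uuu = 186.7, S_uud = 100.6, S_udd = 54.14, S_ddd = 29.15
Terminal payoffs (K − S): max(-110.7, 0) = 0, max(-24.55, 0) = 0, max(21.86, 0) = 21.86, max(46.85, 0) = 46.85
Node uu (S = 143.7): continuation = e^(−0.09)·[0.6570·0.0000 + 0.3430·0.0000] = 0.0000; exercise value = 0.0000 ≤ continuation, so V_uu = 0.0000
Node ud (S = 77.35): continuation = e^(−0.09)·[0.6570·0.0000 + 0.3430·21.8550] = 6.8519; exercise value = 0.0000 ≤ continuation, so V_ud = 6.8519
Node dd (S = 41.65): continuation = e^(−0.09)·[0.6570·21.8550 + 0.3430·46.8450] = 27.8088; exercise value = 34.3500 > continuation, so V_dd = 34.3500 (exercise)
Node u (S = 110.5): continuation = e^(−0.09)·[0.6570·0.0000 + 0.3430·6.8519] = 2.1482; exercise value = 0.0000 ≤ continuation, so V_u = 2.1482
Node d (S = 59.5): continuation = e^(−0.09)·[0.6570·6.8519 + 0.3430·34.3500] = 14.8833; exercise value = 16.5000 > continuation, so V_d = 16.5000 (exercise)
Node 0 (S = 85): continuation = e^(−0.09)·[0.6570·2.1482 + 0.3430·16.5000] = 6.4628; exercise value = 0.0000 ≤ continuation, so V_0 = 6.4628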